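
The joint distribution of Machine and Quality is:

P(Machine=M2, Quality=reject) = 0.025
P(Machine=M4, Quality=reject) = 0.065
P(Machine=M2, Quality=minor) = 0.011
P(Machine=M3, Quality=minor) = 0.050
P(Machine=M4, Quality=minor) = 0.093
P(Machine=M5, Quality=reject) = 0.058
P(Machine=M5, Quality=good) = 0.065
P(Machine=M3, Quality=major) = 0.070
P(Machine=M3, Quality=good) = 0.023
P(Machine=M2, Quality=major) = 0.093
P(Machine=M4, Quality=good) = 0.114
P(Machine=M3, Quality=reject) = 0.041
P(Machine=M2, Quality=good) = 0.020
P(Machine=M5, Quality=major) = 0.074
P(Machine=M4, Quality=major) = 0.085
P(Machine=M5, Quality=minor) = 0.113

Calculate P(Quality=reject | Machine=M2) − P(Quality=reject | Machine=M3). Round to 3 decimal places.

-0.055

P(Machine=M2) = 0.020 + 0.011 + 0.093 + 0.025 = 0.149; P(Quality=reject | Machine=M2) = 0.025/0.149 = 0.1678.
P(Machine=M3) = 0.023 + 0.050 + 0.070 + 0.041 = 0.184; P(Quality=reject | Machine=M3) = 0.041/0.184 = 0.2228.
Difference = -0.055.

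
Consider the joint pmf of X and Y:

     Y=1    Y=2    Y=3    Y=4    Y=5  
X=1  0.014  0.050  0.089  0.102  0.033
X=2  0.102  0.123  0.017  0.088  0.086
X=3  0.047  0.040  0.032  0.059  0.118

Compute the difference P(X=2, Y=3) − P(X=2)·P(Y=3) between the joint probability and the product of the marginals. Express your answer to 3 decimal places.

-0.040

P(X=2) = 0.102 + 0.123 + 0.017 + 0.088 + 0.086 = 0.416.
P(Y=3) = 0.089 + 0.017 + 0.032 = 0.138.
P(X=2, Y=3) − P(X=2)P(Y=3) = 0.017 − 0.416×0.138 = -0.040.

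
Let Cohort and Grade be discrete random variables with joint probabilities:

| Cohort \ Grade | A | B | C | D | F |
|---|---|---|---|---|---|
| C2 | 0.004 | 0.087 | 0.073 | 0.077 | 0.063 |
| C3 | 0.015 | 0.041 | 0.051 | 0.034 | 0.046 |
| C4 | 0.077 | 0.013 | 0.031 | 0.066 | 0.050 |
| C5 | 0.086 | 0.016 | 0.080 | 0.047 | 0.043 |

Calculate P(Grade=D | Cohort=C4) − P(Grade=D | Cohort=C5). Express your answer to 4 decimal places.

0.1057

P(Cohort=C4) = 0.077 + 0.013 + 0.031 + 0.066 + 0.050 = 0.237; P(Grade=D | Cohort=C4) = 0.066/0.237 = 0.27848.
P(Cohort=C5) = 0.086 + 0.016 + 0.080 + 0.047 + 0.043 = 0.272; P(Grade=D | Cohort=C5) = 0.047/0.272 = 0.17279.
Difference = 0.1057.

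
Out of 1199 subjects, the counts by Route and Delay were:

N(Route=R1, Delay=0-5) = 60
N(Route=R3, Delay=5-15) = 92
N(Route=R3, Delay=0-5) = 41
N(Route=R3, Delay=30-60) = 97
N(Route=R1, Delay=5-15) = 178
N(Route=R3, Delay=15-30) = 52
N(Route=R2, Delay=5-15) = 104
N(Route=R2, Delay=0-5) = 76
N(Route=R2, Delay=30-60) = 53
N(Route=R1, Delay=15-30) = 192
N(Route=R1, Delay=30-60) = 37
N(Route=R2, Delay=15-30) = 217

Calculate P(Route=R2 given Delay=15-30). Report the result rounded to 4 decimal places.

0.4707

Total with Delay=15-30: 192 + 217 + 52 = 461.
P(Route=R2 | Delay=15-30) = 217/461 = 0.4707.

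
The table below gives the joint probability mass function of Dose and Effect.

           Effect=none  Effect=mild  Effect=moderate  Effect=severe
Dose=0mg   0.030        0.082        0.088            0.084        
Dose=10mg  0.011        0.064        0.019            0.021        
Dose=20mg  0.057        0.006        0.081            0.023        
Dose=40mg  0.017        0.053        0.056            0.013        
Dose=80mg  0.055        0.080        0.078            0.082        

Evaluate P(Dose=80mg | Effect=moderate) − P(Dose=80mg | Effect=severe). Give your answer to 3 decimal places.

P(Effect=moderate) = 0.088 + 0.019 + 0.081 + 0.056 + 0.078 = 0.322; P(Dose=80mg | Effect=moderate) = 0.078/0.322 = 0.2422.
P(Effect=severe) = 0.084 + 0.021 + 0.023 + 0.013 + 0.082 = 0.223; P(Dose=80mg | Effect=severe) = 0.082/0.223 = 0.3677.
Difference = -0.125.

-0.125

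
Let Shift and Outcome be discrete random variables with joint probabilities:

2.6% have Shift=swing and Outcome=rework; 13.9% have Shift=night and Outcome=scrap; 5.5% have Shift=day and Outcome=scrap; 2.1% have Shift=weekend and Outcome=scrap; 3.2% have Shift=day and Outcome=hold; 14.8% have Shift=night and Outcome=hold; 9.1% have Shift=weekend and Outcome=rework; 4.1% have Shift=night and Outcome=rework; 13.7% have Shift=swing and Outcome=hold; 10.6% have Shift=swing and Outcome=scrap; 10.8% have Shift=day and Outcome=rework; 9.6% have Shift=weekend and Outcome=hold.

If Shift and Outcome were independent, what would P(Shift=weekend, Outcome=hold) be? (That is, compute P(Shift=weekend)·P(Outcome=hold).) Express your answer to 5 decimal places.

P(Shift=weekend) = 0.091 + 0.021 + 0.096 = 0.208.
P(Outcome=hold) = 0.032 + 0.137 + 0.148 + 0.096 = 0.413.
Product: 0.208 × 0.413 = 0.08590.

0.08590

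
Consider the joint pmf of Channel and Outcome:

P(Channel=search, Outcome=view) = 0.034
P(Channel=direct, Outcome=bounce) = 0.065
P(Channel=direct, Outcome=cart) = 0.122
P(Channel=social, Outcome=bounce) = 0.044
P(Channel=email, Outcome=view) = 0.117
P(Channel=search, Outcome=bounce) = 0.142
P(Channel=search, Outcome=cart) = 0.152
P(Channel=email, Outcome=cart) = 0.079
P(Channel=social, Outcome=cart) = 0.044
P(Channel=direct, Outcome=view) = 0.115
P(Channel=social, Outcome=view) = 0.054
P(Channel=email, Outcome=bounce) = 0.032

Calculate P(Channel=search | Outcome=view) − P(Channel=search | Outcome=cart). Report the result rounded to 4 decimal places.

-0.2766

P(Outcome=view) = 0.117 + 0.034 + 0.054 + 0.115 = 0.320; P(Channel=search | Outcome=view) = 0.034/0.320 = 0.10625.
P(Outcome=cart) = 0.079 + 0.152 + 0.044 + 0.122 = 0.397; P(Channel=search | Outcome=cart) = 0.152/0.397 = 0.38287.
Difference = -0.2766.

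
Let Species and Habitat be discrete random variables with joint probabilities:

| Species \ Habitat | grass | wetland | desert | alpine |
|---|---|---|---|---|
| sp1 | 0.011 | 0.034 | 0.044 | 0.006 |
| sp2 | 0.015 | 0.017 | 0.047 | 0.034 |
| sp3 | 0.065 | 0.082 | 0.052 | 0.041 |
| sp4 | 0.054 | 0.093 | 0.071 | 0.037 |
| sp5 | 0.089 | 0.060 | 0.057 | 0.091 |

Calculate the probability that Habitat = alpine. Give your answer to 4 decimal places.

P(Habitat=alpine) = 0.006 + 0.034 + 0.041 + 0.037 + 0.091 = 0.209.

0.2090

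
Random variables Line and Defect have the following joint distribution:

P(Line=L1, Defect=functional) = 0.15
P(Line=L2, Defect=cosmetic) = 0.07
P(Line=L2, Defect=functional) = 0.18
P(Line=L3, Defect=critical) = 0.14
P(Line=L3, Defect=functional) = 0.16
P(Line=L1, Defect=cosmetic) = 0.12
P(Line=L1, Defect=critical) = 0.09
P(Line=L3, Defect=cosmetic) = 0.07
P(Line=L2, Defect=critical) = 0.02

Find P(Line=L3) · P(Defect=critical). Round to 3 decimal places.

P(Line=L3) = 0.07 + 0.16 + 0.14 = 0.37.
P(Defect=critical) = 0.09 + 0.02 + 0.14 = 0.25.
Product: 0.37 × 0.25 = 0.093.

0.093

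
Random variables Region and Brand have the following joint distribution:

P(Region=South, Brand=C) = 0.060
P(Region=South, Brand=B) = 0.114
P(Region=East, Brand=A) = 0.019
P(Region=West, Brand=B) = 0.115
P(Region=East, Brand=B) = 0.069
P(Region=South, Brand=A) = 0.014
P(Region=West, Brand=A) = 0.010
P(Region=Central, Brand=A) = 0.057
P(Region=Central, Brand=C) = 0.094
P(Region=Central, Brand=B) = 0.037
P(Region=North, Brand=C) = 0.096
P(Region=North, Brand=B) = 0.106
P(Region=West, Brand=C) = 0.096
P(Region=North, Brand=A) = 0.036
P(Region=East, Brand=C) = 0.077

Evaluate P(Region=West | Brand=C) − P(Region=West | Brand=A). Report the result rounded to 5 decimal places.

P(Brand=C) = 0.096 + 0.060 + 0.077 + 0.096 + 0.094 = 0.423; P(Region=West | Brand=C) = 0.096/0.423 = 0.226950.
P(Brand=A) = 0.036 + 0.014 + 0.019 + 0.010 + 0.057 = 0.136; P(Region=West | Brand=A) = 0.010/0.136 = 0.073529.
Difference = 0.15342.

0.15342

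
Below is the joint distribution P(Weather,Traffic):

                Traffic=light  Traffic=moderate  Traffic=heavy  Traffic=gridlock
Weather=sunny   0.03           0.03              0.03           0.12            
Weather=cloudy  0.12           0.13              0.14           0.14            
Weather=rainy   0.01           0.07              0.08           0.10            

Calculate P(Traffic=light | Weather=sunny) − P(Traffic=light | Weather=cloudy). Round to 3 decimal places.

P(Weather=sunny) = 0.03 + 0.03 + 0.03 + 0.12 = 0.21; P(Traffic=light | Weather=sunny) = 0.03/0.21 = 0.1429.
P(Weather=cloudy) = 0.12 + 0.13 + 0.14 + 0.14 = 0.53; P(Traffic=light | Weather=cloudy) = 0.12/0.53 = 0.2264.
Difference = -0.084.

-0.084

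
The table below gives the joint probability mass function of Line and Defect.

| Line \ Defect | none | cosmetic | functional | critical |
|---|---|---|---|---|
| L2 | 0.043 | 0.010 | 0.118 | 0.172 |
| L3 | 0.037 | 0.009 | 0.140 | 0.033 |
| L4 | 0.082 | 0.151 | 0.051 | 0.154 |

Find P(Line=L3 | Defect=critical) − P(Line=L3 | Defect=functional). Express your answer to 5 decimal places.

P(Defect=critical) = 0.172 + 0.033 + 0.154 = 0.359; P(Line=L3 | Defect=critical) = 0.033/0.359 = 0.091922.
P(Defect=functional) = 0.118 + 0.140 + 0.051 = 0.309; P(Line=L3 | Defect=functional) = 0.140/0.309 = 0.453074.
Difference = -0.36115.

-0.36115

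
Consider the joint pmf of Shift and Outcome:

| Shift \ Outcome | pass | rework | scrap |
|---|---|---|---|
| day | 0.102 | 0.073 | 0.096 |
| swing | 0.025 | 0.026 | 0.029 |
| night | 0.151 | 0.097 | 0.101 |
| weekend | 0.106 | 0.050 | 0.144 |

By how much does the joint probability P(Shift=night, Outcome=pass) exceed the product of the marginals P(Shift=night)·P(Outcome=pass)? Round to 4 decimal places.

P(Shift=night) = 0.151 + 0.097 + 0.101 = 0.349.
P(Outcome=pass) = 0.102 + 0.025 + 0.151 + 0.106 = 0.384.
P(Shift=night, Outcome=pass) − P(Shift=night)P(Outcome=pass) = 0.151 − 0.349×0.384 = 0.0170.

0.0170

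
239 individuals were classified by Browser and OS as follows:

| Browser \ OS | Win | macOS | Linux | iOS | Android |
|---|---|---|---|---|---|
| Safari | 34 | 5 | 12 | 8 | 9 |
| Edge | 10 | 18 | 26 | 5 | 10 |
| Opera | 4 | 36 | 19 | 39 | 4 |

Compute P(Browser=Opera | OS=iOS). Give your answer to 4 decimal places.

Total with OS=iOS: 8 + 5 + 39 = 52.
P(Browser=Opera | OS=iOS) = 39/52 = 0.7500.

0.7500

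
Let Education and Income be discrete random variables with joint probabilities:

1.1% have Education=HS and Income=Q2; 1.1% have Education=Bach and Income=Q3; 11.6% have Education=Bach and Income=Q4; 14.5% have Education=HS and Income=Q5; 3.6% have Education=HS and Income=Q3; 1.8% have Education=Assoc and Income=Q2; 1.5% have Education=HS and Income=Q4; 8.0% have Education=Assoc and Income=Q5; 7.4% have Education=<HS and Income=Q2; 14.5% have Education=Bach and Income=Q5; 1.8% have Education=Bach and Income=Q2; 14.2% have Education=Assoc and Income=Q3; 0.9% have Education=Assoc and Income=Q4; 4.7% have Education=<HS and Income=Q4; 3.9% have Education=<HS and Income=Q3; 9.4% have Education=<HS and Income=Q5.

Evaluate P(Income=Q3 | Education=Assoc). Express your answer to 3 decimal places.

P(Education=Assoc) = 0.018 + 0.142 + 0.009 + 0.080 = 0.249.
P(Income=Q3 | Education=Assoc) = 0.142/0.249 = 0.570.

0.570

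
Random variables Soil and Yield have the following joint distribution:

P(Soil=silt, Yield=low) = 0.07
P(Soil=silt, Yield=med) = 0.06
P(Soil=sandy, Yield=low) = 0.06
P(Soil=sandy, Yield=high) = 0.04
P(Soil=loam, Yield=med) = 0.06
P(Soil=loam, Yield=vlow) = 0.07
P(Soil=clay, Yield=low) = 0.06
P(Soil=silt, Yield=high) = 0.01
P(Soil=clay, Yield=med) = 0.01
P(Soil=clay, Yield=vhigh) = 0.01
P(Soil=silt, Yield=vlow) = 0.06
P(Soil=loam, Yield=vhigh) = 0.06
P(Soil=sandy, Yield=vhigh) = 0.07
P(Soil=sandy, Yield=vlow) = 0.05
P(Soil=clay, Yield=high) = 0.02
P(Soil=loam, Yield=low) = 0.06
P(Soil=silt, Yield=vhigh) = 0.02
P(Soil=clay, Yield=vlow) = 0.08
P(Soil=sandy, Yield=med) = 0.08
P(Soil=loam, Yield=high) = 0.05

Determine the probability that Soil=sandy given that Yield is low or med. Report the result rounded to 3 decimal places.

P(Yield=low) = 0.06 + 0.06 + 0.06 + 0.07 = 0.25.
P(Yield=med) = 0.08 + 0.06 + 0.01 + 0.06 = 0.21.
P(Yield ∈ {low, med}) = 0.25 + 0.21 = 0.46; P(Soil=sandy, Yield ∈ {low, med}) = 0.06 + 0.08 = 0.14.
P(Soil=sandy | Yield ∈ {low, med}) = 0.14/0.46 = 0.304.

0.304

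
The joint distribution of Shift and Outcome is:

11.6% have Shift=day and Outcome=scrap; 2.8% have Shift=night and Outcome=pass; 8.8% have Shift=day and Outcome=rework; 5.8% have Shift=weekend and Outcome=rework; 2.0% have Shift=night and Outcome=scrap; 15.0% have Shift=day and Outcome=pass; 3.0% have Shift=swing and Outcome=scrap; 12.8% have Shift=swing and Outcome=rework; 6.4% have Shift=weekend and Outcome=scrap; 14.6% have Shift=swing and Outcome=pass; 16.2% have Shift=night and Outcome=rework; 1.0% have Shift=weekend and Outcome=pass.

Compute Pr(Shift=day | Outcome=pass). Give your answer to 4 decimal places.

P(Outcome=pass) = 0.150 + 0.146 + 0.028 + 0.010 = 0.334.
P(Shift=day | Outcome=pass) = 0.150/0.334 = 0.4491.

0.4491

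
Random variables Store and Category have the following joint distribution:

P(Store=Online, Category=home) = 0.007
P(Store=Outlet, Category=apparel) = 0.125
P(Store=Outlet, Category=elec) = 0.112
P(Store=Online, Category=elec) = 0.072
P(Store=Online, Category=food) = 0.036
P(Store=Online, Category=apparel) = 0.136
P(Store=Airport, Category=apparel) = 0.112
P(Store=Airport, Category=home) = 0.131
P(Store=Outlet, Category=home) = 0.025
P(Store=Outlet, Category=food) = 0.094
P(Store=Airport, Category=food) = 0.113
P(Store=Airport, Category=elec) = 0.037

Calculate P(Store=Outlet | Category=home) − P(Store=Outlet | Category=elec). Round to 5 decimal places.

-0.35341

P(Category=home) = 0.131 + 0.025 + 0.007 = 0.163; P(Store=Outlet | Category=home) = 0.025/0.163 = 0.153374.
P(Category=elec) = 0.037 + 0.112 + 0.072 = 0.221; P(Store=Outlet | Category=elec) = 0.112/0.221 = 0.506787.
Difference = -0.35341.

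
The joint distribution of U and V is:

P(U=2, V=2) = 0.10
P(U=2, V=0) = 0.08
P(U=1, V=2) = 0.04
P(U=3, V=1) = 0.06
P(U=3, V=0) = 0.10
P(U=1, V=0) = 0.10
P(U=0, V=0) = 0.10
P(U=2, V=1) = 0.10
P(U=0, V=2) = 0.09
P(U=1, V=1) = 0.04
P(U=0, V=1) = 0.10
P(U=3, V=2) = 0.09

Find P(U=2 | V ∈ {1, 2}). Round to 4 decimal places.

0.3226

P(V=1) = 0.10 + 0.04 + 0.10 + 0.06 = 0.30.
P(V=2) = 0.09 + 0.04 + 0.10 + 0.09 = 0.32.
P(V ∈ {1, 2}) = 0.30 + 0.32 = 0.62; P(U=2, V ∈ {1, 2}) = 0.10 + 0.10 = 0.20.
P(U=2 | V ∈ {1, 2}) = 0.20/0.62 = 0.3226.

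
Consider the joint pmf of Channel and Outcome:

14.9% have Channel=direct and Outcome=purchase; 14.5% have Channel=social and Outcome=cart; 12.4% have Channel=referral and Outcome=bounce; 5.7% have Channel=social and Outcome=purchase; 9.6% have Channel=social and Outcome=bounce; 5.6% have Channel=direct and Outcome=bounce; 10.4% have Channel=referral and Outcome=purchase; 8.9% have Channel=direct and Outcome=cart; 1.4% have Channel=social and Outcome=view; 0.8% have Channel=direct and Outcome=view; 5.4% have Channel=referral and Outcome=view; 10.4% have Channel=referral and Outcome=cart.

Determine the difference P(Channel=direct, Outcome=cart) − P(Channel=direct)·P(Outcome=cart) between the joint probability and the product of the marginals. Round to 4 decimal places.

P(Channel=direct) = 0.056 + 0.008 + 0.089 + 0.149 = 0.302.
P(Outcome=cart) = 0.145 + 0.089 + 0.104 = 0.338.
P(Channel=direct, Outcome=cart) − P(Channel=direct)P(Outcome=cart) = 0.089 − 0.302×0.338 = -0.0131.

-0.0131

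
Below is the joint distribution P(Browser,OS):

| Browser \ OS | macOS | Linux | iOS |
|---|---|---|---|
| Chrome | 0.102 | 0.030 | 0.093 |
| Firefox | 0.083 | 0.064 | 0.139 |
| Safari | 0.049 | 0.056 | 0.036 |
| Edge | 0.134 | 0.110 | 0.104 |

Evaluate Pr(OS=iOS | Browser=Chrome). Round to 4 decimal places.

0.4133

P(Browser=Chrome) = 0.102 + 0.030 + 0.093 = 0.225.
P(OS=iOS | Browser=Chrome) = 0.093/0.225 = 0.4133.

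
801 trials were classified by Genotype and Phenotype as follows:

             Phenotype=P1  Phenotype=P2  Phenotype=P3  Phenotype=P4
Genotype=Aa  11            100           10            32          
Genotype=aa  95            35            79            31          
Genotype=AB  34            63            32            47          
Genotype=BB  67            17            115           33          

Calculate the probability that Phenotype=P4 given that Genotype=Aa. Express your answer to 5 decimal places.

Total with Genotype=Aa: 11 + 100 + 10 + 32 = 153.
P(Phenotype=P4 | Genotype=Aa) = 32/153 = 0.20915.

0.20915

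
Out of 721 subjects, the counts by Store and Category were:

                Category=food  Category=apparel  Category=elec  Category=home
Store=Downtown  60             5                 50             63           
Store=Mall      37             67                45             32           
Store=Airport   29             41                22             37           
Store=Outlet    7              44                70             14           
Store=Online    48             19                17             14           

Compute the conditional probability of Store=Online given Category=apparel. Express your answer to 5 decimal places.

Total with Category=apparel: 5 + 67 + 41 + 44 + 19 = 176.
P(Store=Online | Category=apparel) = 19/176 = 0.10795.

0.10795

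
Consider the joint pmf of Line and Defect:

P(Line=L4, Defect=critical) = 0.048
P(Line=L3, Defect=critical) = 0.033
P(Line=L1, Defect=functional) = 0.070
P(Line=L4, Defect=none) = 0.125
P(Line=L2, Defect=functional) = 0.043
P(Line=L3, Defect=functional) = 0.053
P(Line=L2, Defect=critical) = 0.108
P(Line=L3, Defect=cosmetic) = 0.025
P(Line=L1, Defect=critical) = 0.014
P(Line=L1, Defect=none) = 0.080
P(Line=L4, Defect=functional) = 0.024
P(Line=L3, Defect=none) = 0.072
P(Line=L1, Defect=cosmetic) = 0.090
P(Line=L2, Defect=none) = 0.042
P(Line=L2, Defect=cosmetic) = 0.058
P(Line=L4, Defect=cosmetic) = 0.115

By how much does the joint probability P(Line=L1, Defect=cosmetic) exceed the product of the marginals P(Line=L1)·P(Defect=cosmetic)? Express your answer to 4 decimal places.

0.0168

P(Line=L1) = 0.080 + 0.090 + 0.070 + 0.014 = 0.254.
P(Defect=cosmetic) = 0.090 + 0.058 + 0.025 + 0.115 = 0.288.
P(Line=L1, Defect=cosmetic) − P(Line=L1)P(Defect=cosmetic) = 0.090 − 0.254×0.288 = 0.0168.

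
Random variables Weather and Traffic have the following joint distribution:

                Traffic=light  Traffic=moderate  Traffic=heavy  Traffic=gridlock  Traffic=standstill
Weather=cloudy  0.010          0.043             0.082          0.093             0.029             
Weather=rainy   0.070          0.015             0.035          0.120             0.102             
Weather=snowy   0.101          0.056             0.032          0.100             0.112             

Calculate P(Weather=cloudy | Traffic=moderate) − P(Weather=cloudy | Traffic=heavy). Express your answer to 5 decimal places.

P(Traffic=moderate) = 0.043 + 0.015 + 0.056 = 0.114; P(Weather=cloudy | Traffic=moderate) = 0.043/0.114 = 0.377193.
P(Traffic=heavy) = 0.082 + 0.035 + 0.032 = 0.149; P(Weather=cloudy | Traffic=heavy) = 0.082/0.149 = 0.550336.
Difference = -0.17314.

-0.17314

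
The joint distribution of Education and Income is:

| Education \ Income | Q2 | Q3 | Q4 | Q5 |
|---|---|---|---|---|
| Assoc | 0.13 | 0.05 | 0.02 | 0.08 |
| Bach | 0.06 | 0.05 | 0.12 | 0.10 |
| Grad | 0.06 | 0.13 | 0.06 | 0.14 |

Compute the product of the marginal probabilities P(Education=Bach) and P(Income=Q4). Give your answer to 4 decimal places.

P(Education=Bach) = 0.06 + 0.05 + 0.12 + 0.10 = 0.33.
P(Income=Q4) = 0.02 + 0.12 + 0.06 = 0.20.
Product: 0.33 × 0.20 = 0.0660.

0.0660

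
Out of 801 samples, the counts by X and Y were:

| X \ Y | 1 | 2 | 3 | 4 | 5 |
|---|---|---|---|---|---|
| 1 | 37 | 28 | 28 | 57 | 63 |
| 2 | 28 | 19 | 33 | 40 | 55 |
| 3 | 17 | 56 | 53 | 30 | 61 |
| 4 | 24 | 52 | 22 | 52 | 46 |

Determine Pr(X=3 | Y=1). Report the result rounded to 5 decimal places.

Total with Y=1: 37 + 28 + 17 + 24 = 106.
P(X=3 | Y=1) = 17/106 = 0.16038.

0.16038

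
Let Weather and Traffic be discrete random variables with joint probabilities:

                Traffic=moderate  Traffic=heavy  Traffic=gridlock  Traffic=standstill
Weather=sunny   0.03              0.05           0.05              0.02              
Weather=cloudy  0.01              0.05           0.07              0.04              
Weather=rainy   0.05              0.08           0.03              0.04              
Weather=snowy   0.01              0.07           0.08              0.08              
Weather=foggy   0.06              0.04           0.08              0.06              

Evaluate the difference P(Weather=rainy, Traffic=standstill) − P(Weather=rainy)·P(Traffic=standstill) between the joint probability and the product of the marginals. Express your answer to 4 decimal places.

-0.0080

P(Weather=rainy) = 0.05 + 0.08 + 0.03 + 0.04 = 0.20.
P(Traffic=standstill) = 0.02 + 0.04 + 0.04 + 0.08 + 0.06 = 0.24.
P(Weather=rainy, Traffic=standstill) − P(Weather=rainy)P(Traffic=standstill) = 0.04 − 0.20×0.24 = -0.0080.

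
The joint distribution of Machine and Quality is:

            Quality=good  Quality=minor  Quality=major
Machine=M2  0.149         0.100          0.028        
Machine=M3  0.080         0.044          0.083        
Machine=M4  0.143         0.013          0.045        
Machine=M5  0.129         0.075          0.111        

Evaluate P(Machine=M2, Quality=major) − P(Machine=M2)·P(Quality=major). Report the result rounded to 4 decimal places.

P(Machine=M2) = 0.149 + 0.100 + 0.028 = 0.277.
P(Quality=major) = 0.028 + 0.083 + 0.045 + 0.111 = 0.267.
P(Machine=M2, Quality=major) − P(Machine=M2)P(Quality=major) = 0.028 − 0.277×0.267 = -0.0460.

-0.0460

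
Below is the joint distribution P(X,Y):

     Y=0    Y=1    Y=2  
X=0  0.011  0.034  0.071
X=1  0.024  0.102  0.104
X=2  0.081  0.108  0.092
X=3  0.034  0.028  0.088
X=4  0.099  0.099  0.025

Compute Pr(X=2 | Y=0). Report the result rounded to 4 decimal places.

0.3253

P(Y=0) = 0.011 + 0.024 + 0.081 + 0.034 + 0.099 = 0.249.
P(X=2 | Y=0) = 0.081/0.249 = 0.3253.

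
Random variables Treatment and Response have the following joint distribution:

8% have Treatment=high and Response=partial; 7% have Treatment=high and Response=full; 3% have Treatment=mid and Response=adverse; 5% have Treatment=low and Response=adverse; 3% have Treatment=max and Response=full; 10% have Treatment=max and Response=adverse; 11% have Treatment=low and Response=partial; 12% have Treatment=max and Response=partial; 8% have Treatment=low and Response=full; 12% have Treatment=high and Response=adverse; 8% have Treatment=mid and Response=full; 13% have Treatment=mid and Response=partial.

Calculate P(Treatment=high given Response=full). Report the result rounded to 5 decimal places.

0.26923

P(Response=full) = 0.08 + 0.08 + 0.07 + 0.03 = 0.26.
P(Treatment=high | Response=full) = 0.07/0.26 = 0.26923.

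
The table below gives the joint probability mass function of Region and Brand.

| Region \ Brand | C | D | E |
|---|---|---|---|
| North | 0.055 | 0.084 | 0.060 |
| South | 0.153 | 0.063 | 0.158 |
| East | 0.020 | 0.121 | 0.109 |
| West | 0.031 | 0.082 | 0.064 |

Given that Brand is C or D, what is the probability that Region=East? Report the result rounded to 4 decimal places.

P(Brand=C) = 0.055 + 0.153 + 0.020 + 0.031 = 0.259.
P(Brand=D) = 0.084 + 0.063 + 0.121 + 0.082 = 0.350.
P(Brand ∈ {C, D}) = 0.259 + 0.350 = 0.609; P(Region=East, Brand ∈ {C, D}) = 0.020 + 0.121 = 0.141.
P(Region=East | Brand ∈ {C, D}) = 0.141/0.609 = 0.2315.

0.2315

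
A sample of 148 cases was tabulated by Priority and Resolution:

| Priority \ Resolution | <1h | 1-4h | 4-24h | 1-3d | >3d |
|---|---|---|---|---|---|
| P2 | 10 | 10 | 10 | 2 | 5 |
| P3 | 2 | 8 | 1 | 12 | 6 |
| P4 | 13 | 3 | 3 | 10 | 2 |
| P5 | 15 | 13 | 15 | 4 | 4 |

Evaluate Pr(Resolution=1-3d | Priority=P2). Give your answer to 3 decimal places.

Total with Priority=P2: 10 + 10 + 10 + 2 + 5 = 37.
P(Resolution=1-3d | Priority=P2) = 2/37 = 0.054.

0.054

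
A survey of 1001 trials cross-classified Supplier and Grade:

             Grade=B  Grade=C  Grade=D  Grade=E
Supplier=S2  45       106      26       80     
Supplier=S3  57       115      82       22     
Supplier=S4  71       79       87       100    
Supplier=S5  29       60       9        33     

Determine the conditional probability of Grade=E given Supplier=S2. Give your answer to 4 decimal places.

0.3113

Total with Supplier=S2: 45 + 106 + 26 + 80 = 257.
P(Grade=E | Supplier=S2) = 80/257 = 0.3113.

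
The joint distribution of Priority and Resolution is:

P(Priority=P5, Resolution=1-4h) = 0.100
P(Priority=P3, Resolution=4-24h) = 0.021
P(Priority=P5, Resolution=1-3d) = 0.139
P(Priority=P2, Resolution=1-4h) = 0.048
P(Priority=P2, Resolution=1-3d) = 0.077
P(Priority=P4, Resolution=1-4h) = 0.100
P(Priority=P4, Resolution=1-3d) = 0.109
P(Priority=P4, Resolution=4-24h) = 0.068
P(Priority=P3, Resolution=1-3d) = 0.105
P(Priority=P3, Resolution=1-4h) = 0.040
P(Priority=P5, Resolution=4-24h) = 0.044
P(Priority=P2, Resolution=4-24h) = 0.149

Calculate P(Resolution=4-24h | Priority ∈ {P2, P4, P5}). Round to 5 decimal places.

0.31295

P(Priority=P2) = 0.048 + 0.149 + 0.077 = 0.274.
P(Priority=P4) = 0.100 + 0.068 + 0.109 = 0.277.
P(Priority=P5) = 0.100 + 0.044 + 0.139 = 0.283.
P(Priority ∈ {P2, P4, P5}) = 0.274 + 0.277 + 0.283 = 0.834; P(Resolution=4-24h, Priority ∈ {P2, P4, P5}) = 0.149 + 0.068 + 0.044 = 0.261.
P(Resolution=4-24h | Priority ∈ {P2, P4, P5}) = 0.261/0.834 = 0.31295.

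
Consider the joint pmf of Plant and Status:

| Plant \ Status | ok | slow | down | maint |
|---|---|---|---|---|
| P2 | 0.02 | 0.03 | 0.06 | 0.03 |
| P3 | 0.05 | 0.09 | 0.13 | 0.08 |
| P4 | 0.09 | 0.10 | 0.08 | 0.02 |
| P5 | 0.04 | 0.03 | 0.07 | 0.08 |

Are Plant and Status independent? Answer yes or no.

P(Plant=P4) = 0.29 and P(Status=maint) = 0.21, so their product is 0.0609, but P(Plant=P4, Status=maint) = 0.02. Since these differ, Plant and Status are not independent.

no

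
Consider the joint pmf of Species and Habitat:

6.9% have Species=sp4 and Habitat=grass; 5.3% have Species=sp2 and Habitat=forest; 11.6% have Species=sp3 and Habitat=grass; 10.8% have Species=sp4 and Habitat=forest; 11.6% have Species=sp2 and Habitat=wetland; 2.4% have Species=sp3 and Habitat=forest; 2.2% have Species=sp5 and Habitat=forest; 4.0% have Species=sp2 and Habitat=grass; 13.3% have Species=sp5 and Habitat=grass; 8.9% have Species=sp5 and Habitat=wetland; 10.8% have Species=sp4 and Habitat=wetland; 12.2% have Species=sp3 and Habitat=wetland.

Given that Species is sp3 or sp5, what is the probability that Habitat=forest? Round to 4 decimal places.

0.0909

P(Species=sp3) = 0.024 + 0.116 + 0.122 = 0.262.
P(Species=sp5) = 0.022 + 0.133 + 0.089 = 0.244.
P(Species ∈ {sp3, sp5}) = 0.262 + 0.244 = 0.506; P(Habitat=forest, Species ∈ {sp3, sp5}) = 0.024 + 0.022 = 0.046.
P(Habitat=forest | Species ∈ {sp3, sp5}) = 0.046/0.506 = 0.0909.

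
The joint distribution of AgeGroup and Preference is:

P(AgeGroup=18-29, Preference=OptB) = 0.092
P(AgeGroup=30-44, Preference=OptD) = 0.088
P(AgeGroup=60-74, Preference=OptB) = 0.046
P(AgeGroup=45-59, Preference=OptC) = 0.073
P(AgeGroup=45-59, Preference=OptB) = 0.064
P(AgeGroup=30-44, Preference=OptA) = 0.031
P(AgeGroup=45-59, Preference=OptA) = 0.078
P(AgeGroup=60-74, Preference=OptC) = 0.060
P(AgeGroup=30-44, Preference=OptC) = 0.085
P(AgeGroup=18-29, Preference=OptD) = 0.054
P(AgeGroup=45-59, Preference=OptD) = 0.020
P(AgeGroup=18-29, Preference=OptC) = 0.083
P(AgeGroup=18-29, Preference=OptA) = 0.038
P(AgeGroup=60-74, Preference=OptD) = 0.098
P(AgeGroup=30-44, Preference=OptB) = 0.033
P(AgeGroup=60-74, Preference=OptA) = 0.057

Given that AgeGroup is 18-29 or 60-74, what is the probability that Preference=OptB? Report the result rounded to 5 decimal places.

P(AgeGroup=18-29) = 0.038 + 0.092 + 0.083 + 0.054 = 0.267.
P(AgeGroup=60-74) = 0.057 + 0.046 + 0.060 + 0.098 = 0.261.
P(AgeGroup ∈ {18-29, 60-74}) = 0.267 + 0.261 = 0.528; P(Preference=OptB, AgeGroup ∈ {18-29, 60-74}) = 0.092 + 0.046 = 0.138.
P(Preference=OptB | AgeGroup ∈ {18-29, 60-74}) = 0.138/0.528 = 0.26136.

0.26136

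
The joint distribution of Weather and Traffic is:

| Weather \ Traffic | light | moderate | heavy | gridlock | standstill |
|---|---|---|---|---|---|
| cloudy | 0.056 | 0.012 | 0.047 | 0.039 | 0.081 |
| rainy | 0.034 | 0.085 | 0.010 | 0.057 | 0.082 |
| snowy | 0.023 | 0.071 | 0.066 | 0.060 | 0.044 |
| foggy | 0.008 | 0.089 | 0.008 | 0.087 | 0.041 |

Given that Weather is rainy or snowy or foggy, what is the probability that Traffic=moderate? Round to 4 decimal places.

P(Weather=rainy) = 0.034 + 0.085 + 0.010 + 0.057 + 0.082 = 0.268.
P(Weather=snowy) = 0.023 + 0.071 + 0.066 + 0.060 + 0.044 = 0.264.
P(Weather=foggy) = 0.008 + 0.089 + 0.008 + 0.087 + 0.041 = 0.233.
P(Weather ∈ {rainy, snowy, foggy}) = 0.268 + 0.264 + 0.233 = 0.765; P(Traffic=moderate, Weather ∈ {rainy, snowy, foggy}) = 0.085 + 0.071 + 0.089 = 0.245.
P(Traffic=moderate | Weather ∈ {rainy, snowy, foggy}) = 0.245/0.765 = 0.3203.

0.3203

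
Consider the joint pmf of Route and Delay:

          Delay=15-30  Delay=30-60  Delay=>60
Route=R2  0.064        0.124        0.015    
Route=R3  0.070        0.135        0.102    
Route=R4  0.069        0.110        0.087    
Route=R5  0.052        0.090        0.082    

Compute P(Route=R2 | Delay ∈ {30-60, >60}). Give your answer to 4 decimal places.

P(Delay=30-60) = 0.124 + 0.135 + 0.110 + 0.090 = 0.459.
P(Delay=>60) = 0.015 + 0.102 + 0.087 + 0.082 = 0.286.
P(Delay ∈ {30-60, >60}) = 0.459 + 0.286 = 0.745; P(Route=R2, Delay ∈ {30-60, >60}) = 0.124 + 0.015 = 0.139.
P(Route=R2 | Delay ∈ {30-60, >60}) = 0.139/0.745 = 0.1866.

0.1866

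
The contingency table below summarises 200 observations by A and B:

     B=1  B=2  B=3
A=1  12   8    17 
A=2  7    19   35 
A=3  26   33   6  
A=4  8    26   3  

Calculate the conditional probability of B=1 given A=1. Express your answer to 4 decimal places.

Total with A=1: 12 + 8 + 17 = 37.
P(B=1 | A=1) = 12/37 = 0.3243.

0.3243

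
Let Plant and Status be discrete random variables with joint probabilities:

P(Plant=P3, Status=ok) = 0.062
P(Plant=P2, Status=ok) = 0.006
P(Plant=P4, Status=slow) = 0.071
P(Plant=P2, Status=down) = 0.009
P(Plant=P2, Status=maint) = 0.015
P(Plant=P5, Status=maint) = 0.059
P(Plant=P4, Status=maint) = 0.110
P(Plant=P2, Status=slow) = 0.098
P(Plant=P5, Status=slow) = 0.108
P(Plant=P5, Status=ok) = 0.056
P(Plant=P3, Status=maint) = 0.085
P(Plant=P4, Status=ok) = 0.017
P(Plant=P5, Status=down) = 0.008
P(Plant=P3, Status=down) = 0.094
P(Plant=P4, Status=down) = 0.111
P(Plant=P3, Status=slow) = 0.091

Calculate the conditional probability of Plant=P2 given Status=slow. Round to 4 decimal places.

P(Status=slow) = 0.098 + 0.091 + 0.071 + 0.108 = 0.368.
P(Plant=P2 | Status=slow) = 0.098/0.368 = 0.2663.

0.2663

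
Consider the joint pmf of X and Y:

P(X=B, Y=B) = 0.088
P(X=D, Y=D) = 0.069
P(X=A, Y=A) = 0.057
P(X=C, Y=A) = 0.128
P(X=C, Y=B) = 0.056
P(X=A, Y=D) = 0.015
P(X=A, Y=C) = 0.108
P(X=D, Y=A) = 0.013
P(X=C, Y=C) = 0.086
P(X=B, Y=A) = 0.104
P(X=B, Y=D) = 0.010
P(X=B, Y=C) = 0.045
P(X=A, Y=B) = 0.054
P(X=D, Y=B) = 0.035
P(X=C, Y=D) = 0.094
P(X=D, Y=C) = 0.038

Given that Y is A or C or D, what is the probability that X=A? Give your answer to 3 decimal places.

P(Y=A) = 0.057 + 0.104 + 0.128 + 0.013 = 0.302.
P(Y=C) = 0.108 + 0.045 + 0.086 + 0.038 = 0.277.
P(Y=D) = 0.015 + 0.010 + 0.094 + 0.069 = 0.188.
P(Y ∈ {A, C, D}) = 0.302 + 0.277 + 0.188 = 0.767; P(X=A, Y ∈ {A, C, D}) = 0.057 + 0.108 + 0.015 = 0.180.
P(X=A | Y ∈ {A, C, D}) = 0.180/0.767 = 0.235.

0.235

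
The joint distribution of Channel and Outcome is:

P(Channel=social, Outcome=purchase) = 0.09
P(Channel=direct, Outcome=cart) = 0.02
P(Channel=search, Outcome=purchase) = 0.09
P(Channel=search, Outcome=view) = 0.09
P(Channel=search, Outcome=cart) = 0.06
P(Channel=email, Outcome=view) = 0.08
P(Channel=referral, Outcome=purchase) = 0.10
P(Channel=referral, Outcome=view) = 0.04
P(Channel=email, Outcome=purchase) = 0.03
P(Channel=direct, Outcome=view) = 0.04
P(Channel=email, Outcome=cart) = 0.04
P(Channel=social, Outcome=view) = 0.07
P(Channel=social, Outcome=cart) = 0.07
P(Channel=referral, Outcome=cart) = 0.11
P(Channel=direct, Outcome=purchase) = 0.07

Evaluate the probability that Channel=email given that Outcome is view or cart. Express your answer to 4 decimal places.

0.1935

P(Outcome=view) = 0.08 + 0.09 + 0.07 + 0.04 + 0.04 = 0.32.
P(Outcome=cart) = 0.04 + 0.06 + 0.07 + 0.02 + 0.11 = 0.30.
P(Outcome ∈ {view, cart}) = 0.32 + 0.30 = 0.62; P(Channel=email, Outcome ∈ {view, cart}) = 0.08 + 0.04 = 0.12.
P(Channel=email | Outcome ∈ {view, cart}) = 0.12/0.62 = 0.1935.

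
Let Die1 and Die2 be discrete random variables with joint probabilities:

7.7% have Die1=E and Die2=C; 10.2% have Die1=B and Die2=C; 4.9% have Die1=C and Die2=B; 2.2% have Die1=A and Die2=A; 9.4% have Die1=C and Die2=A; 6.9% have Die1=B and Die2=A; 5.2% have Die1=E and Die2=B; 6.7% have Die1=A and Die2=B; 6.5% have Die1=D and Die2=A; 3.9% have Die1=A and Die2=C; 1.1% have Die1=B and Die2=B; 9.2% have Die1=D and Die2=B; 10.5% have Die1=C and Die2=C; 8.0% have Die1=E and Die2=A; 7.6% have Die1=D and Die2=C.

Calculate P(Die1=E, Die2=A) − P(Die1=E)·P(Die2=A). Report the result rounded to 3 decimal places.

0.011

P(Die1=E) = 0.080 + 0.052 + 0.077 = 0.209.
P(Die2=A) = 0.022 + 0.069 + 0.094 + 0.065 + 0.080 = 0.330.
P(Die1=E, Die2=A) − P(Die1=E)P(Die2=A) = 0.080 − 0.209×0.330 = 0.011.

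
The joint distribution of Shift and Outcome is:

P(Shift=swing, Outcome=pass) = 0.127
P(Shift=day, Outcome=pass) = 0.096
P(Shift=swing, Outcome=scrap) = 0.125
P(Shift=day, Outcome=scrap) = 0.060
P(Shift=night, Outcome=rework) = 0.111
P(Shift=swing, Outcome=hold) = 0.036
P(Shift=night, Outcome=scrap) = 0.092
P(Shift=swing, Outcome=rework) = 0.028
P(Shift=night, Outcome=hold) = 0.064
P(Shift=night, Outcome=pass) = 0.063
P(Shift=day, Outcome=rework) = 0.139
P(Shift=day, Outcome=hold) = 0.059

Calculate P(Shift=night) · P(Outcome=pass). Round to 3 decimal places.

P(Shift=night) = 0.063 + 0.111 + 0.092 + 0.064 = 0.330.
P(Outcome=pass) = 0.096 + 0.127 + 0.063 = 0.286.
Product: 0.330 × 0.286 = 0.094.

0.094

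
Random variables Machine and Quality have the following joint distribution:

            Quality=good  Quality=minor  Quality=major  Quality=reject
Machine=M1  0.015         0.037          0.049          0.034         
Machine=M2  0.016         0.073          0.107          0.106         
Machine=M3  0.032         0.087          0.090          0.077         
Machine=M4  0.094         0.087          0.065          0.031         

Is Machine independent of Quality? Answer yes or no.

P(Machine=M4) = 0.277 and P(Quality=good) = 0.157, so their product is 0.04349, but P(Machine=M4, Quality=good) = 0.094. Since these differ, Machine and Quality are not independent.

no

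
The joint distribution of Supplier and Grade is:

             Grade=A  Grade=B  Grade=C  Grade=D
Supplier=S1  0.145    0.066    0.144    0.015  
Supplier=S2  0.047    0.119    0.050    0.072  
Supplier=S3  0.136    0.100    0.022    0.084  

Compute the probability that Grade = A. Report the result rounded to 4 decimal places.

0.3280

P(Grade=A) = 0.145 + 0.047 + 0.136 = 0.328.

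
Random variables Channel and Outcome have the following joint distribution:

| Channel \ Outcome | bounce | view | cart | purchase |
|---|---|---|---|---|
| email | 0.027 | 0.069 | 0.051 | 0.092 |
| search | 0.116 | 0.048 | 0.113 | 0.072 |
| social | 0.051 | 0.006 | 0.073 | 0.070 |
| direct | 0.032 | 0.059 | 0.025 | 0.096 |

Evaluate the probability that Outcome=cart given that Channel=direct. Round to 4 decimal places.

0.1179

P(Channel=direct) = 0.032 + 0.059 + 0.025 + 0.096 = 0.212.
P(Outcome=cart | Channel=direct) = 0.025/0.212 = 0.1179.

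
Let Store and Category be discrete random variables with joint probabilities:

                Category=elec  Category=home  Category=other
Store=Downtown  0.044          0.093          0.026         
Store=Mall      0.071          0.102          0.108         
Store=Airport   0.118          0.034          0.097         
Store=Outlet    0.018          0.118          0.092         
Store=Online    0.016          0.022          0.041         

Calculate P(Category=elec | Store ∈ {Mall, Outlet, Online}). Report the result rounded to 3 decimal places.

P(Store=Mall) = 0.071 + 0.102 + 0.108 = 0.281.
P(Store=Outlet) = 0.018 + 0.118 + 0.092 = 0.228.
P(Store=Online) = 0.016 + 0.022 + 0.041 = 0.079.
P(Store ∈ {Mall, Outlet, Online}) = 0.281 + 0.228 + 0.079 = 0.588; P(Category=elec, Store ∈ {Mall, Outlet, Online}) = 0.071 + 0.018 + 0.016 = 0.105.
P(Category=elec | Store ∈ {Mall, Outlet, Online}) = 0.105/0.588 = 0.179.

0.179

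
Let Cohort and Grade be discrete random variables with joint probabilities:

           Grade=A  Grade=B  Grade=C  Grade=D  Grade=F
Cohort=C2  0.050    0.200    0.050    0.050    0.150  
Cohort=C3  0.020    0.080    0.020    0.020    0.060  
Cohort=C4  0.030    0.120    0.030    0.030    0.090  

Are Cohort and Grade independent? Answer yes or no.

Every cell satisfies P(Cohort,Grade) = P(Cohort)·P(Grade). For instance P(Cohort=C4) = 0.300, P(Grade=D) = 0.100, and 0.300×0.100 = 0.030 matches the joint entry. So Cohort and Grade are independent.

yes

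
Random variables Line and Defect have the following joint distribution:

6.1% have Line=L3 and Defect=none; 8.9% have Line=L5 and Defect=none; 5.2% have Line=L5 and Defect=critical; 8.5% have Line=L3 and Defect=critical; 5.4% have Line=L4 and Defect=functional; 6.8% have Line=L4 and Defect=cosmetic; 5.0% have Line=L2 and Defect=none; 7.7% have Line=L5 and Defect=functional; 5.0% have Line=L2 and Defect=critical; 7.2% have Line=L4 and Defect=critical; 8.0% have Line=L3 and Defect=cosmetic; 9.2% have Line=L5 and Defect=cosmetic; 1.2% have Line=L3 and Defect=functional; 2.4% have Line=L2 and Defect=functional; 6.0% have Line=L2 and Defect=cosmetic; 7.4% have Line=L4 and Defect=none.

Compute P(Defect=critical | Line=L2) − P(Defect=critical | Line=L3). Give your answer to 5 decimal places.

-0.08540

P(Line=L2) = 0.050 + 0.060 + 0.024 + 0.050 = 0.184; P(Defect=critical | Line=L2) = 0.050/0.184 = 0.271739.
P(Line=L3) = 0.061 + 0.080 + 0.012 + 0.085 = 0.238; P(Defect=critical | Line=L3) = 0.085/0.238 = 0.357143.
Difference = -0.08540.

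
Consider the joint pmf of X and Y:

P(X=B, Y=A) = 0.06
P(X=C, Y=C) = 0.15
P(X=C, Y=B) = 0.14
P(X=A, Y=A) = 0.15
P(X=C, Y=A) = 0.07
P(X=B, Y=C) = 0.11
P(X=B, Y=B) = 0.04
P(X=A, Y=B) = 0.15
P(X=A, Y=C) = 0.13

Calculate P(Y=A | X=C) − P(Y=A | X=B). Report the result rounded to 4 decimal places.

-0.0913

P(X=C) = 0.07 + 0.14 + 0.15 = 0.36; P(Y=A | X=C) = 0.07/0.36 = 0.19444.
P(X=B) = 0.06 + 0.04 + 0.11 = 0.21; P(Y=A | X=B) = 0.06/0.21 = 0.28571.
Difference = -0.0913.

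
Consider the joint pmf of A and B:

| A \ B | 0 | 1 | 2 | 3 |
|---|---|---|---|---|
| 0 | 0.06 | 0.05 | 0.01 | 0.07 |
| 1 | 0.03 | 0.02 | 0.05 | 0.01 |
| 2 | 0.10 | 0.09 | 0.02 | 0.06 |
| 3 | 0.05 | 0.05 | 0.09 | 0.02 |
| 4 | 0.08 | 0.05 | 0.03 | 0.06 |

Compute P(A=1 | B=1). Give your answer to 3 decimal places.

P(B=1) = 0.05 + 0.02 + 0.09 + 0.05 + 0.05 = 0.26.
P(A=1 | B=1) = 0.02/0.26 = 0.077.

0.077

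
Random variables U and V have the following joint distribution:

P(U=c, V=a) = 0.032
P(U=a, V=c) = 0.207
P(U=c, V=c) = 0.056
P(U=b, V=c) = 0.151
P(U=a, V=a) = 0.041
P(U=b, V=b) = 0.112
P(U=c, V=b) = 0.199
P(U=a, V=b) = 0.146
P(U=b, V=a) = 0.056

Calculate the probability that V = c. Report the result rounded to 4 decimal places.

P(V=c) = 0.207 + 0.151 + 0.056 = 0.414.

0.4140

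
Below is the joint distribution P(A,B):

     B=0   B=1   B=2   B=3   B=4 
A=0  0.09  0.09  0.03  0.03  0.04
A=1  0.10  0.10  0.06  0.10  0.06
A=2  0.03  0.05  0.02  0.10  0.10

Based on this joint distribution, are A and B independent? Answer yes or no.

no

P(A=2) = 0.30 and P(B=4) = 0.20, so their product is 0.0600, but P(A=2, B=4) = 0.10. Since these differ, A and B are not independent.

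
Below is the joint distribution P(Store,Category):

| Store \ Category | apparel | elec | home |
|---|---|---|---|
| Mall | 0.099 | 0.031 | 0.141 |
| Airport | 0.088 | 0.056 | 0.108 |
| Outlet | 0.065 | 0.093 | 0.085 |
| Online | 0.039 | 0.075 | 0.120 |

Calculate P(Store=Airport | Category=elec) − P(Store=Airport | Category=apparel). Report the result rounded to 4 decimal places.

P(Category=elec) = 0.031 + 0.056 + 0.093 + 0.075 = 0.255; P(Store=Airport | Category=elec) = 0.056/0.255 = 0.21961.
P(Category=apparel) = 0.099 + 0.088 + 0.065 + 0.039 = 0.291; P(Store=Airport | Category=apparel) = 0.088/0.291 = 0.30241.
Difference = -0.0828.

-0.0828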